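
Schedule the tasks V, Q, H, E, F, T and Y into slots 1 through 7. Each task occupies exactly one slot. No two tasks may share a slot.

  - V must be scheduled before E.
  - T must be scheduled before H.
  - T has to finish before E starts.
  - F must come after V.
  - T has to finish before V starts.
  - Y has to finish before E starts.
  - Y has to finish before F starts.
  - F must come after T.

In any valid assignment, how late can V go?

Precedence pushes V to at least 2; downstream work caps V at 6.
V at 5 is achievable: F in 7; Q in 4; T in 1; V in 5; E in 6; Y in 2; H in 3.
Nothing later works — the capacity limit rule out every slot after 5.

5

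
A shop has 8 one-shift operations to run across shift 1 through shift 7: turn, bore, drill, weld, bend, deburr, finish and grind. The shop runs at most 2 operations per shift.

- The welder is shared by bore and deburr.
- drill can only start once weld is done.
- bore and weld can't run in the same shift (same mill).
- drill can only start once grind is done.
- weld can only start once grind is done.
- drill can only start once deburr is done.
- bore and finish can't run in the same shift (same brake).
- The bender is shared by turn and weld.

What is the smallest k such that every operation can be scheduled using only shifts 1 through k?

The precedence chain requires at least 3 distinct shifts.
With at most 2 per shift and 8 operations, at least 4 shifts are needed.
4 works (last occupied shift: shift 4): for example finish -> shift 2; turn -> shift 3; weld -> shift 2; drill -> shift 3; bore -> shift 4; grind -> shift 1; deburr -> shift 1; bend -> shift 4.

4 shifts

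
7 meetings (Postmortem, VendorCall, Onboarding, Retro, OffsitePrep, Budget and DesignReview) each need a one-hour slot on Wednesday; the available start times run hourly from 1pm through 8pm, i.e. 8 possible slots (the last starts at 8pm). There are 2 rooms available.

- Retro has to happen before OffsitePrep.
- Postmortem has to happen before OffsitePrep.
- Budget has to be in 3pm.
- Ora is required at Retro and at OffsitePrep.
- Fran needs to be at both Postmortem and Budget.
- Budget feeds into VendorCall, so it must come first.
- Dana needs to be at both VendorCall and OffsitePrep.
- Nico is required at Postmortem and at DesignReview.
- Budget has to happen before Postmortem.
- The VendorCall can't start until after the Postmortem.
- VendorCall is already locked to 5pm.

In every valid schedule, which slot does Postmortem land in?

4pm

Budget is fixed at 3pm and must come before Postmortem, so Postmortem is at least 4pm.
VendorCall is fixed at 5pm and must come after Postmortem, so Postmortem is at most 4pm.
So Postmortem must be 4pm.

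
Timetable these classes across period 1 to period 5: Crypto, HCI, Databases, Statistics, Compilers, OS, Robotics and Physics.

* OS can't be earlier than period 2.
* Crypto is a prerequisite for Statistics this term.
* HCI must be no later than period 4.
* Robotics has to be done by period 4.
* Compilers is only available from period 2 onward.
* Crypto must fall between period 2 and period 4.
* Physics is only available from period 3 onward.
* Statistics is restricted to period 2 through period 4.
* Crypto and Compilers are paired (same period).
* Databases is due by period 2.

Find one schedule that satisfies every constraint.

Statistics=period 3; HCI=period 1; Compilers=period 2; Databases=period 1; Robotics=period 1; Physics=period 3; Crypto=period 2; OS=period 2

Checking: Crypto(period 2) before Statistics(period 3); Crypto = Compilers = period 2; HCI=period 1 in [period 1,period 4]; OS=period 2 in [period 2,period 5]; Physics=period 3 in [period 3,period 5]; Statistics=period 3 in [period 2,period 4]; Compilers=period 2 in [period 2,period 5]; Crypto=period 2 in [period 2,period 4]; Robotics=period 1 in [period 1,period 4]; Databases=period 1 in [period 1,period 2].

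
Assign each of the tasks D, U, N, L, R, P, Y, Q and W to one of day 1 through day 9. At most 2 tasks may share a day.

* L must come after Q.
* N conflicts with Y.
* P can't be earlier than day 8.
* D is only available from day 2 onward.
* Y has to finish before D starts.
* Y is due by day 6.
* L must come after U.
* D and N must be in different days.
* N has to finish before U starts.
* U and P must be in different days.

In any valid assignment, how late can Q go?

Downstream work caps Q at day 8.
Q at day 8 is achievable: W=day 2; U=day 4; Y=day 1; Q=day 8; N=day 3; P=day 8; L=day 9; D=day 2; R=day 1.

day 8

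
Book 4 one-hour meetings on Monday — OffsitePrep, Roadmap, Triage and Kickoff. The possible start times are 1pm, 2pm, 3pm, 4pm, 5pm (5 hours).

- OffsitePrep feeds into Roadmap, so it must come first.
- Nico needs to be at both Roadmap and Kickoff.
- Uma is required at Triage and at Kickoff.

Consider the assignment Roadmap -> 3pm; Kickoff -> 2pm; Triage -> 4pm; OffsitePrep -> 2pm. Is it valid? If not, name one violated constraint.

OffsitePrep feeds into Roadmap, so it must come first — holds.
Nico needs to be at both Roadmap and Kickoff — holds.
Uma is required at Triage and at Kickoff — holds.

Valid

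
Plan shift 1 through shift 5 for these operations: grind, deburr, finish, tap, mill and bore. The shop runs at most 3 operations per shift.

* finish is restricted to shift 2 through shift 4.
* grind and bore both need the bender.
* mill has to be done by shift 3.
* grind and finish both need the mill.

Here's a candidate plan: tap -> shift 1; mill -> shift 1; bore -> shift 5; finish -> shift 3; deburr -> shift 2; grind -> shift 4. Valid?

Yes

grind and finish both need the mill — holds.
finish is restricted to shift 2 through shift 4 — holds.
The shop runs at most 3 operations per shift — holds.
mill has to be done by shift 3 — holds.
grind and bore both need the bender — holds.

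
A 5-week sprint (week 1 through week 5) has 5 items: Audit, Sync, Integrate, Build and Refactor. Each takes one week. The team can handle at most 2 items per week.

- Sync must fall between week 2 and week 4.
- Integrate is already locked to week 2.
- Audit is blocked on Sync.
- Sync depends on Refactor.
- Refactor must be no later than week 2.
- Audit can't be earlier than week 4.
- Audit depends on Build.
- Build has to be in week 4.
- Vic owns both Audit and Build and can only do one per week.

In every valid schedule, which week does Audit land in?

week 5

Audit's window is week 4–week 5.
Build is fixed at week 4, and Audit can't share a week with Build.
So Audit must be week 5.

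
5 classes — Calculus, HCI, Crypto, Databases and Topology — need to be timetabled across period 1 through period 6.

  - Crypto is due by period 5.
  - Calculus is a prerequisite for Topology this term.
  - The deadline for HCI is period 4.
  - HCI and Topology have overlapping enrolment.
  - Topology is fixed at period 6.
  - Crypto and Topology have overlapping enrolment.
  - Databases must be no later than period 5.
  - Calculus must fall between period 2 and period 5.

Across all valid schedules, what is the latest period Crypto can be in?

period 5

Crypto's own window allows nothing later than period 5.
Crypto at period 5 is achievable: Databases=period 1; Crypto=period 5; Topology=period 6; Calculus=period 2; HCI=period 1.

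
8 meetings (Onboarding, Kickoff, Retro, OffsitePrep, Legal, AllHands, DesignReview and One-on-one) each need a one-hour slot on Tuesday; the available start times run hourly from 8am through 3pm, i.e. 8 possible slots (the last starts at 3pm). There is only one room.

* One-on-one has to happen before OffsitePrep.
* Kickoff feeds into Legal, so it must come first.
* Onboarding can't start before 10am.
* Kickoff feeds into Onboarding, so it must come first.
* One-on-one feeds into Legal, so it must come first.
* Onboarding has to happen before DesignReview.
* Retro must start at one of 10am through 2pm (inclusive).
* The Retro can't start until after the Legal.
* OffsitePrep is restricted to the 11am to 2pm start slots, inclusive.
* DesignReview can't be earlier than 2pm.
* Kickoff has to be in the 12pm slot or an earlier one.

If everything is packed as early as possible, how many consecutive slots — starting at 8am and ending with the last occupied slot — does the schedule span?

8

The precedence chain requires at least 3 distinct slots.
With at most 1 per slot and 8 meetings, at least 8 slots are needed.
DesignReview can't be placed before 2pm — that is slot 7 counting from 8am — so the schedule must run through at least 7 slots.
8 works (last occupied slot: 3pm): for example Kickoff -> 8am, Legal -> 10am, Retro -> 12pm, DesignReview -> 2pm, OffsitePrep -> 11am, AllHands -> 3pm, One-on-one -> 9am, Onboarding -> 1pm.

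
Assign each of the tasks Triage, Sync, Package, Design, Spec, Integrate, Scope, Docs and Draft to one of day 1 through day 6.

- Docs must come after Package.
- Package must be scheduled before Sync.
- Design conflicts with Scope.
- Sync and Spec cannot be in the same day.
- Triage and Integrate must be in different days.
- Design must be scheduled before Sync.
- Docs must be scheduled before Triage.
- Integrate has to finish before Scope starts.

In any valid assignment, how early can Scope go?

day 2

Precedence pushes Scope to at least day 2.
Scope at day 2 is achievable: Sync -> day 2; Scope -> day 2; Package -> day 1; Integrate -> day 1; Spec -> day 1; Design -> day 1; Triage -> day 3; Draft -> day 1; Docs -> day 2.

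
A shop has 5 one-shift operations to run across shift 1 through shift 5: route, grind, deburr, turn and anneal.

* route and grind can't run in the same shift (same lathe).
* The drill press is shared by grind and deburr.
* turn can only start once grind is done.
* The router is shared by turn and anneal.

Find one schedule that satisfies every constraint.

route=shift 2, grind=shift 1, deburr=shift 2, anneal=shift 1, turn=shift 2

Checking: grind(shift 1) before turn(shift 2); turn(shift 2) != anneal(shift 1); route(shift 2) != grind(shift 1); grind(shift 1) != deburr(shift 2).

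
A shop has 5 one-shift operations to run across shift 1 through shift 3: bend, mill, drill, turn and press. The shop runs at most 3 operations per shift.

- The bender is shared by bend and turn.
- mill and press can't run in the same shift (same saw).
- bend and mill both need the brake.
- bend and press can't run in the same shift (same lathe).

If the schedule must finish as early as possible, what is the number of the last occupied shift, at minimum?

3

With at most 3 per shift and 5 operations, at least 2 shifts are needed.
Could 2 shifts be enough, i.e. nothing placed later than shift 2? No: bend, mill and press must all be in different shifts (bend/mill can't share; bend/press can't share; mill/press can't share), but only 2 shifts are available: 3 operations can't fit in 2 distinct shifts.
So 2 shifts is not enough.
3 works (last occupied shift: shift 3): for example bend -> shift 1, press -> shift 3, mill -> shift 2, turn -> shift 2, drill -> shift 1.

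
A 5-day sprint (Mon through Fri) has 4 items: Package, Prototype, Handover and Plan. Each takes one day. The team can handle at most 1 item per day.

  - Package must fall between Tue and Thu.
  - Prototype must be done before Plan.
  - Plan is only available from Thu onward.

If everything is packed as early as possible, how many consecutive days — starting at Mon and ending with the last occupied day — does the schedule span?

4 days

The precedence chain requires at least 2 distinct days.
With at most 1 per day and 4 tasks, at least 4 days are needed.
Plan can't be placed before Thu — that is day 4 counting from Mon — so the schedule must run through at least 4 days.
4 works (last occupied day: Thu): for example Prototype in Mon, Plan in Thu, Handover in Wed, Package in Tue.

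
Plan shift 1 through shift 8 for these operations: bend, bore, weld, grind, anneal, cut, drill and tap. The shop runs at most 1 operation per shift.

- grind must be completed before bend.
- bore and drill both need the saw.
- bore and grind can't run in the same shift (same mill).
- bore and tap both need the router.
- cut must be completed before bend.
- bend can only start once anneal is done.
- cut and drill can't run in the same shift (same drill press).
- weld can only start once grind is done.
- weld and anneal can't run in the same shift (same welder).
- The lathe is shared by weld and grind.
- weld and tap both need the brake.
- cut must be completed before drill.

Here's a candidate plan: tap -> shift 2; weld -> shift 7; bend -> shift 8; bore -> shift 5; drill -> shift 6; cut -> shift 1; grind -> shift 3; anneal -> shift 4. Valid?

weld can only start once grind is done — holds.
bend can only start once anneal is done — holds.
cut and drill can't run in the same shift (same drill press) — holds.
weld and anneal can't run in the same shift (same welder) — holds.
bore and tap both need the router — holds.
cut must be completed before drill — holds.
weld and tap both need the brake — holds.
bore and drill both need the saw — holds.
bore and grind can't run in the same shift (same mill) — holds.
cut must be completed before bend — holds.
grind must be completed before bend — holds.
The lathe is shared by weld and grind — holds.
The shop runs at most 1 operation per shift — holds.

Yes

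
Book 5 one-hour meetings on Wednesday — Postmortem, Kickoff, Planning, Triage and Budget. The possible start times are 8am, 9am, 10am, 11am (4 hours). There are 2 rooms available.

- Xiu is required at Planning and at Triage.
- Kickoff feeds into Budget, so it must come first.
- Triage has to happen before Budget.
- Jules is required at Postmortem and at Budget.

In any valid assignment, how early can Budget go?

Precedence pushes Budget to at least 9am.
Budget at 9am is achievable: Planning -> 9am; Kickoff -> 8am; Budget -> 9am; Postmortem -> 10am; Triage -> 8am.

9am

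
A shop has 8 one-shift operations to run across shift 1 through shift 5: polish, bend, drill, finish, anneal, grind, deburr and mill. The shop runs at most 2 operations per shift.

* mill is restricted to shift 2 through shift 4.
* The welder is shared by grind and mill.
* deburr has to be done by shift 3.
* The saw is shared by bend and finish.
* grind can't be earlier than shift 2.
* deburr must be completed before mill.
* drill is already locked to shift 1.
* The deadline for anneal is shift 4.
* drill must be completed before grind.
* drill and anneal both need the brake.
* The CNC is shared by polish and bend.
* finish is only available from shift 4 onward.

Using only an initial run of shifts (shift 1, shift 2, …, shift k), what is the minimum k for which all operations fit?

4 shifts

The precedence chain requires at least 2 distinct shifts.
With at most 2 per shift and 8 operations, at least 4 shifts are needed.
finish can't be placed before shift 4, so the schedule must run through at least shift 4.
4 works (last occupied shift: shift 4): for example grind=shift 2, mill=shift 3, drill=shift 1, deburr=shift 1, polish=shift 2, anneal=shift 4, finish=shift 4, bend=shift 3.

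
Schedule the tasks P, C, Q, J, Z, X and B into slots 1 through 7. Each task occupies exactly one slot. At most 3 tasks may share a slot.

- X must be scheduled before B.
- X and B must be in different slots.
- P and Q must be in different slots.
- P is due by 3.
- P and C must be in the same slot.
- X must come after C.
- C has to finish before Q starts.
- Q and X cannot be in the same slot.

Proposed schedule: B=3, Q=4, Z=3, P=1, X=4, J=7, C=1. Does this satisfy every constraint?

No. Q and X cannot be in the same slot is not satisfied.

X must come after C — holds.
C has to finish before Q starts — holds.
P and C must be in the same slot — holds.
X and B must be in different slots — holds.
At most 3 tasks may share a slot — holds.
P is due by 3 — holds.
X must be scheduled before B — violated.
P and Q must be in different slots — holds.
Q and X cannot be in the same slot — violated.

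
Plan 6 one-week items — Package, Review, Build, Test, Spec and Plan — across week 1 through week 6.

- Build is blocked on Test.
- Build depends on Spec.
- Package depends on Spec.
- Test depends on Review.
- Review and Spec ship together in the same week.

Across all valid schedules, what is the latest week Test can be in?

Precedence pushes Test to at least week 2; downstream work caps Test at week 5.
Test at week 5 is achievable: Test -> week 5; Plan -> week 1; Build -> week 6; Spec -> week 1; Review -> week 1; Package -> week 2.

week 5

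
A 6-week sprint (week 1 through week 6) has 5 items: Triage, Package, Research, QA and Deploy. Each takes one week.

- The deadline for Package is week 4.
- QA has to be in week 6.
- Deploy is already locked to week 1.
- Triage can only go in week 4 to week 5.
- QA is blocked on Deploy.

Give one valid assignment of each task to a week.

Research in week 1; QA in week 6; Deploy in week 1; Package in week 1; Triage in week 4

Checking: Deploy(week 1) before QA(week 6); Package=week 1 in [week 1,week 4]; Triage=week 4 in [week 4,week 5]; QA=week 6 in [week 6,week 6]; Deploy=week 1 in [week 1,week 1].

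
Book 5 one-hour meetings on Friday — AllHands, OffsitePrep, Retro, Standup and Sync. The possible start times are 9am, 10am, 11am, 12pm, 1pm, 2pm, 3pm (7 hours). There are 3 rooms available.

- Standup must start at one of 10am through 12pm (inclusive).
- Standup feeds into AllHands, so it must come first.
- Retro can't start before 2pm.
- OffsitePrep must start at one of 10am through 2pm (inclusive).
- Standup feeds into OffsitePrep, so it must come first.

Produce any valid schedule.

Retro in 2pm, Sync in 9am, OffsitePrep in 11am, Standup in 10am, AllHands in 11am

Checking: Standup(10am) before AllHands(11am); Standup(10am) before OffsitePrep(11am); OffsitePrep=11am in [10am,2pm]; Retro=2pm in [2pm,3pm]; Standup=10am in [10am,12pm]; max 2 per hour (cap 3).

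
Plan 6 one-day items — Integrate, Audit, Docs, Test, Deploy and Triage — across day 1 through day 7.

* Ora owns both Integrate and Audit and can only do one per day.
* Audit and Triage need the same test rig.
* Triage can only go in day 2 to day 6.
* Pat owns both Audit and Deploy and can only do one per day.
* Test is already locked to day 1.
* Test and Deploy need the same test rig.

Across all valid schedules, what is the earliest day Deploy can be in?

Deploy at day 2 is achievable: Triage -> day 2, Deploy -> day 2, Test -> day 1, Docs -> day 1, Integrate -> day 1, Audit -> day 3.
Nothing earlier works — the conflict constraints rule out every day before day 2.

day 2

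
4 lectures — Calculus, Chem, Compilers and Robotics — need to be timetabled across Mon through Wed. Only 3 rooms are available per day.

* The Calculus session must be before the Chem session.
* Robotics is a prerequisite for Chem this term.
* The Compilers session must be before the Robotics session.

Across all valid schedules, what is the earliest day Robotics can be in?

Tue

Precedence pushes Robotics to at least Tue; downstream work caps Robotics at Tue.
Robotics at Tue is achievable: Chem -> Wed, Calculus -> Mon, Robotics -> Tue, Compilers -> Mon.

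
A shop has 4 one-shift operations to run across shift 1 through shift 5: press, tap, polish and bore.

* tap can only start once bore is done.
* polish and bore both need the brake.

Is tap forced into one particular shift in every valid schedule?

tap can be shift 2 (e.g. bore in shift 1; tap in shift 2; press in shift 1; polish in shift 2) or shift 3 (e.g. press in shift 1; bore in shift 1; polish in shift 2; tap in shift 3).

No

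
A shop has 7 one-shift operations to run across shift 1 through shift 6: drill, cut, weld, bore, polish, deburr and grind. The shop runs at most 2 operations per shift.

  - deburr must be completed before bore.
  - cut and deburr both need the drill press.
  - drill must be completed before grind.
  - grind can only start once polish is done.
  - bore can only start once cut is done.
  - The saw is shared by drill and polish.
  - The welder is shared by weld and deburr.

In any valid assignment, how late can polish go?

Downstream work caps polish at shift 5.
polish at shift 5 is achievable: weld -> shift 3; grind -> shift 6; drill -> shift 1; deburr -> shift 2; bore -> shift 3; cut -> shift 1; polish -> shift 5.

shift 5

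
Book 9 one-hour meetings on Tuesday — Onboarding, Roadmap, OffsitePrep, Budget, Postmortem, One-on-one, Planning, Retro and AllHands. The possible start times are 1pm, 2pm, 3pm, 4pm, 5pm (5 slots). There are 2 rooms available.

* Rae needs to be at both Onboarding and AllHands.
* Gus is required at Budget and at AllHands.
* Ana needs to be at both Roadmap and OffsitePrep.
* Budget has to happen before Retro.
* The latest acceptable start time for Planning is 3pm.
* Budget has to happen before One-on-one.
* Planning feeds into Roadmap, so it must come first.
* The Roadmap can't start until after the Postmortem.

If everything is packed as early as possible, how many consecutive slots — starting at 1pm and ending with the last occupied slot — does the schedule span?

5 slots

The precedence chain requires at least 2 distinct slots.
With at most 2 per slot and 9 meetings, at least 5 slots are needed.
5 works (last occupied slot: 5pm): for example Roadmap=2pm, Planning=1pm, Retro=3pm, Onboarding=4pm, Budget=2pm, Postmortem=1pm, OffsitePrep=4pm, One-on-one=3pm, AllHands=5pm.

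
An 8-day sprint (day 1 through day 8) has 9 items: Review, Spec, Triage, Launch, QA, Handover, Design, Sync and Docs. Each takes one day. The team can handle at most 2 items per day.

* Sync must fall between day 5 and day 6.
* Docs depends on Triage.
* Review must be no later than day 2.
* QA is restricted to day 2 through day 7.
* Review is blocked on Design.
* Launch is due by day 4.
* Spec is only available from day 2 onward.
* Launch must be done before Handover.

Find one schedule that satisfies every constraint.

QA=day 2, Triage=day 3, Spec=day 3, Handover=day 4, Launch=day 1, Docs=day 4, Review=day 2, Sync=day 5, Design=day 1

Checking: Triage(day 3) before Docs(day 4); Launch(day 1) before Handover(day 4); Design(day 1) before Review(day 2); Spec=day 3 in [day 2,day 8]; Launch=day 1 in [day 1,day 4]; Review=day 2 in [day 1,day 2]; QA=day 2 in [day 2,day 7]; Sync=day 5 in [day 5,day 6]; max 2 per day (cap 2).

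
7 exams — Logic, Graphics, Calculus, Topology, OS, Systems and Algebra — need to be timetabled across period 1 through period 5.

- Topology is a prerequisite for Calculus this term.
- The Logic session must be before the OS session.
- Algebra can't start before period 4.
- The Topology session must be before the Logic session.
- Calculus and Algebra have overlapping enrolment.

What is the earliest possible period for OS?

period 3

Precedence pushes OS to at least period 3.
OS at period 3 is achievable: Topology in period 1; Logic in period 2; Calculus in period 2; OS in period 3; Systems in period 1; Graphics in period 1; Algebra in period 4.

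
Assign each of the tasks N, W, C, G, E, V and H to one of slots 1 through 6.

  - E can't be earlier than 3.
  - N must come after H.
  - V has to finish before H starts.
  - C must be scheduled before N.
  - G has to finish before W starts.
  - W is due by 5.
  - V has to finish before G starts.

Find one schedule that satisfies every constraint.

G in 2, H in 2, V in 1, E in 3, C in 1, N in 3, W in 3

Checking: V(1) before H(2); H(2) before N(3); V(1) before G(2); G(2) before W(3); C(1) before N(3); E=3 in [3,6]; W=3 in [1,5].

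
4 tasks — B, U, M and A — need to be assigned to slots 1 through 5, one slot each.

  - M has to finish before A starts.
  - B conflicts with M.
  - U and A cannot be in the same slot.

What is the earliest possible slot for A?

Precedence pushes A to at least 2.
A at 2 is achievable: B -> 2, A -> 2, U -> 1, M -> 1.

2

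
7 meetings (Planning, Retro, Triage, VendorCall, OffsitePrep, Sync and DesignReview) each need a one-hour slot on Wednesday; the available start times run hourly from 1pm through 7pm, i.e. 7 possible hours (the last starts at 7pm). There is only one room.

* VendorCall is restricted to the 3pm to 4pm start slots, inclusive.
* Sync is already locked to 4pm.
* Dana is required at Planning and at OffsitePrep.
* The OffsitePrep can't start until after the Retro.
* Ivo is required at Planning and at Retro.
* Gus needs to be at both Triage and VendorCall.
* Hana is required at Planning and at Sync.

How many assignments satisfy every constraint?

60

Splitting on Planning: it can be 1pm (12), 2pm (12), 5pm (12), 6pm (12), 7pm (12). Listing each branch's schedules as (Retro, Triage, VendorCall, OffsitePrep, Sync, DesignReview):
Planning=1pm: (2pm,5pm,3pm,6pm,4pm,7pm) (2pm,5pm,3pm,7pm,4pm,6pm) (2pm,6pm,3pm,5pm,4pm,7pm) (2pm,6pm,3pm,7pm,4pm,5pm) (2pm,7pm,3pm,5pm,4pm,6pm) (2pm,7pm,3pm,6pm,4pm,5pm) (5pm,2pm,3pm,6pm,4pm,7pm) (5pm,2pm,3pm,7pm,4pm,6pm) (5pm,6pm,3pm,7pm,4pm,2pm) (5pm,7pm,3pm,6pm,4pm,2pm) (6pm,2pm,3pm,7pm,4pm,5pm) (6pm,5pm,3pm,7pm,4pm,2pm) — 12.
Planning=2pm: (1pm,5pm,3pm,6pm,4pm,7pm) (1pm,5pm,3pm,7pm,4pm,6pm) (1pm,6pm,3pm,5pm,4pm,7pm) (1pm,6pm,3pm,7pm,4pm,5pm) (1pm,7pm,3pm,5pm,4pm,6pm) (1pm,7pm,3pm,6pm,4pm,5pm) (5pm,1pm,3pm,6pm,4pm,7pm) (5pm,1pm,3pm,7pm,4pm,6pm) (5pm,6pm,3pm,7pm,4pm,1pm) (5pm,7pm,3pm,6pm,4pm,1pm) (6pm,1pm,3pm,7pm,4pm,5pm) (6pm,5pm,3pm,7pm,4pm,1pm) — 12.
Planning=5pm: (1pm,2pm,3pm,6pm,4pm,7pm) (1pm,2pm,3pm,7pm,4pm,6pm) (1pm,6pm,3pm,2pm,4pm,7pm) (1pm,6pm,3pm,7pm,4pm,2pm) (1pm,7pm,3pm,2pm,4pm,6pm) (1pm,7pm,3pm,6pm,4pm,2pm) (2pm,1pm,3pm,6pm,4pm,7pm) (2pm,1pm,3pm,7pm,4pm,6pm) (2pm,6pm,3pm,7pm,4pm,1pm) (2pm,7pm,3pm,6pm,4pm,1pm) (6pm,1pm,3pm,7pm,4pm,2pm) (6pm,2pm,3pm,7pm,4pm,1pm) — 12.
Planning=6pm: (1pm,2pm,3pm,5pm,4pm,7pm) (1pm,2pm,3pm,7pm,4pm,5pm) (1pm,5pm,3pm,2pm,4pm,7pm) (1pm,5pm,3pm,7pm,4pm,2pm) (1pm,7pm,3pm,2pm,4pm,5pm) (1pm,7pm,3pm,5pm,4pm,2pm) (2pm,1pm,3pm,5pm,4pm,7pm) (2pm,1pm,3pm,7pm,4pm,5pm) (2pm,5pm,3pm,7pm,4pm,1pm) (2pm,7pm,3pm,5pm,4pm,1pm) (5pm,1pm,3pm,7pm,4pm,2pm) (5pm,2pm,3pm,7pm,4pm,1pm) — 12.
Planning=7pm: (1pm,2pm,3pm,5pm,4pm,6pm) (1pm,2pm,3pm,6pm,4pm,5pm) (1pm,5pm,3pm,2pm,4pm,6pm) (1pm,5pm,3pm,6pm,4pm,2pm) (1pm,6pm,3pm,2pm,4pm,5pm) (1pm,6pm,3pm,5pm,4pm,2pm) (2pm,1pm,3pm,5pm,4pm,6pm) (2pm,1pm,3pm,6pm,4pm,5pm) (2pm,5pm,3pm,6pm,4pm,1pm) (2pm,6pm,3pm,5pm,4pm,1pm) (5pm,1pm,3pm,6pm,4pm,2pm) (5pm,2pm,3pm,6pm,4pm,1pm) — 12.
Summing: 12 + 12 + 12 + 12 + 12 = 60.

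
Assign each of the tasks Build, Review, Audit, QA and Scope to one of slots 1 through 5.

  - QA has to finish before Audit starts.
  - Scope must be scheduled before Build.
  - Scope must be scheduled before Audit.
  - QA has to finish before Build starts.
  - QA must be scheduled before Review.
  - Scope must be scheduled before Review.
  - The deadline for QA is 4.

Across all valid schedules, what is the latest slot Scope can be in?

4

Downstream work caps Scope at 4.
Scope at 4 is achievable: QA -> 1, Scope -> 4, Audit -> 5, Build -> 5, Review -> 5.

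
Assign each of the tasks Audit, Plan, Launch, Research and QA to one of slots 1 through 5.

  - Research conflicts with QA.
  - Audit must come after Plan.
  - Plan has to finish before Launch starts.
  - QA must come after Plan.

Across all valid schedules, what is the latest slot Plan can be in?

4

Downstream work caps Plan at 4.
Plan at 4 is achievable: QA=5, Launch=5, Audit=5, Research=1, Plan=4.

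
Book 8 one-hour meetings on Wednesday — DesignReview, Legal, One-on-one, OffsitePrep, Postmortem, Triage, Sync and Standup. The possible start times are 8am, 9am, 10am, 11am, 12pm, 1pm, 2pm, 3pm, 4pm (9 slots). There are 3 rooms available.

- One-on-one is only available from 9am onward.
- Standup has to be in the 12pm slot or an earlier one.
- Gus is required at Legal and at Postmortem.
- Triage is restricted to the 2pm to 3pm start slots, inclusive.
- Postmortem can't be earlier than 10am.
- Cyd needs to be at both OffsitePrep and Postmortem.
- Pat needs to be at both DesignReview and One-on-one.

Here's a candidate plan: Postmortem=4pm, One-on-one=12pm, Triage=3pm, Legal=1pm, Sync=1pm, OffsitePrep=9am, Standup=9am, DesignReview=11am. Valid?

Yes

One-on-one is only available from 9am onward — holds.
There are 3 rooms available — holds.
Standup has to be in the 12pm slot or an earlier one — holds.
Pat needs to be at both DesignReview and One-on-one — holds.
Cyd needs to be at both OffsitePrep and Postmortem — holds.
Triage is restricted to the 2pm to 3pm start slots, inclusive — holds.
Gus is required at Legal and at Postmortem — holds.
Postmortem can't be earlier than 10am — holds.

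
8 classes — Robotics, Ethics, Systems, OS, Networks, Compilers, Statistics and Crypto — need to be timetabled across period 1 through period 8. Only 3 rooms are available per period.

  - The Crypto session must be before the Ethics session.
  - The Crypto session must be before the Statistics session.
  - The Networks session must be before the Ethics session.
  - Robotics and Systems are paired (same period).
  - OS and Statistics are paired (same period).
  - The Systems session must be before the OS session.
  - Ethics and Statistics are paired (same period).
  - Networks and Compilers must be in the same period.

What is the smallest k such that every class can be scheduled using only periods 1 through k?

The precedence chain requires at least 2 distinct periods.
With at most 3 per period and 8 classes, at least 3 periods are needed.
3 works (last occupied period: period 3): for example Robotics in period 1; OS in period 3; Systems in period 1; Crypto in period 1; Ethics in period 3; Statistics in period 3; Networks in period 2; Compilers in period 2.

3 periods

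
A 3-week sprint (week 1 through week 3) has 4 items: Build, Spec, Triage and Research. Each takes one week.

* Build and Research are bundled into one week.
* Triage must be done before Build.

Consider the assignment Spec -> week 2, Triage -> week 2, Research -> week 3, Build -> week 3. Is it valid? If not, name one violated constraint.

Build and Research are bundled into one week — holds.
Triage must be done before Build — holds.

Yes, all constraints hold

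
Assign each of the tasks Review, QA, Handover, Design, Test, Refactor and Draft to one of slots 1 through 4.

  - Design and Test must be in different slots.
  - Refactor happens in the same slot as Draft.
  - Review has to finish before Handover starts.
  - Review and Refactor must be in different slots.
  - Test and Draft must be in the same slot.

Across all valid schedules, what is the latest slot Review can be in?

3

Downstream work caps Review at 3.
Review at 3 is achievable: Draft -> 2; Refactor -> 2; Test -> 2; Design -> 1; QA -> 1; Handover -> 4; Review -> 3.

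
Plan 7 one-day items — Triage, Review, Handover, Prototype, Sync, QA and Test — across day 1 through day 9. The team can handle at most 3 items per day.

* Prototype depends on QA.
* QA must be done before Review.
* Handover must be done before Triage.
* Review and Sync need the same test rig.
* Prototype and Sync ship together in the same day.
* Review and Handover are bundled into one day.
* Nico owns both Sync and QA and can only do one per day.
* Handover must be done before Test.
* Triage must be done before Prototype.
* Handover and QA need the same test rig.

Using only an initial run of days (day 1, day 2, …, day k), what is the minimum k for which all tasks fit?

4 days

The precedence chain requires at least 4 distinct days.
With at most 3 per day and 7 tasks, at least 3 days are needed.
4 works (last occupied day: day 4): for example Handover in day 2; Triage in day 3; Test in day 3; Prototype in day 4; QA in day 1; Sync in day 4; Review in day 2.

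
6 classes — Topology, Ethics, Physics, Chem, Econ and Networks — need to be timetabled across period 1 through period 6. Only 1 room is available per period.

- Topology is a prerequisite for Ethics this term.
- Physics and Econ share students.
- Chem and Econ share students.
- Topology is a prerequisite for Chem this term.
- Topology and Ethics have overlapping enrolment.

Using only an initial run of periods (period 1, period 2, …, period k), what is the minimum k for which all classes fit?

The precedence chain requires at least 2 distinct periods.
With at most 1 per period and 6 classes, at least 6 periods are needed.
6 works (last occupied period: period 6): for example Networks=period 6; Chem=period 3; Physics=period 4; Econ=period 5; Ethics=period 2; Topology=period 1.

6 periods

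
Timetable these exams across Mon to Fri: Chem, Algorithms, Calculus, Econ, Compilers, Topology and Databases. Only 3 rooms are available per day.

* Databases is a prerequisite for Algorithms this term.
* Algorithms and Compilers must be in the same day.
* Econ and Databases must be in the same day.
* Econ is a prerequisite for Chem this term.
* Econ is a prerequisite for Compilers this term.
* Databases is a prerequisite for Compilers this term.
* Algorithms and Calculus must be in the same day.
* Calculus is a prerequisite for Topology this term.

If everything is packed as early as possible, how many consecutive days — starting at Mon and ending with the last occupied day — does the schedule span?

3

The precedence chain requires at least 3 distinct days.
With at most 3 per day and 7 exams, at least 3 days are needed.
3 works (last occupied day: Wed): for example Chem=Wed, Databases=Mon, Compilers=Tue, Topology=Wed, Calculus=Tue, Algorithms=Tue, Econ=Mon.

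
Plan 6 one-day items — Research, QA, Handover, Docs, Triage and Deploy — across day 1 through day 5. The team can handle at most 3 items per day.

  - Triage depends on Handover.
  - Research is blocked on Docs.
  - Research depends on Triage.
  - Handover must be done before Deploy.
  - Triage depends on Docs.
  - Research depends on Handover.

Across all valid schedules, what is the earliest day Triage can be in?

day 2

Precedence pushes Triage to at least day 2; downstream work caps Triage at day 4.
Triage at day 2 is achievable: Triage -> day 2; QA -> day 1; Docs -> day 1; Research -> day 3; Handover -> day 1; Deploy -> day 2.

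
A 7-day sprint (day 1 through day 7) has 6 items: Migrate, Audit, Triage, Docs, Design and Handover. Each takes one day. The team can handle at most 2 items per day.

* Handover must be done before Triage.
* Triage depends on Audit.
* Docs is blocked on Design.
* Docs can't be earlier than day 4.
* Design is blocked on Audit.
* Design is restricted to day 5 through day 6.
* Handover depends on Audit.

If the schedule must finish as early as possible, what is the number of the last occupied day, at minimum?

The precedence chain requires at least 3 distinct days.
With at most 2 per day and 6 work items, at least 3 days are needed.
Propagating the time windows through the other constraints, Docs can't land before day 6, so the schedule must run through at least day 6.
6 works (last occupied day: day 6): for example Design=day 5, Handover=day 2, Audit=day 1, Triage=day 3, Docs=day 6, Migrate=day 1.

6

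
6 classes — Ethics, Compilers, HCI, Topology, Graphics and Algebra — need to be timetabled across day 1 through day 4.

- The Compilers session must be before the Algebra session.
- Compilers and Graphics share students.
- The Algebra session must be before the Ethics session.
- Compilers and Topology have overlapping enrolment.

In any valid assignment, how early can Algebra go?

day 2

Precedence pushes Algebra to at least day 2; downstream work caps Algebra at day 3.
Algebra at day 2 is achievable: Algebra -> day 2, HCI -> day 1, Compilers -> day 1, Topology -> day 2, Graphics -> day 2, Ethics -> day 3.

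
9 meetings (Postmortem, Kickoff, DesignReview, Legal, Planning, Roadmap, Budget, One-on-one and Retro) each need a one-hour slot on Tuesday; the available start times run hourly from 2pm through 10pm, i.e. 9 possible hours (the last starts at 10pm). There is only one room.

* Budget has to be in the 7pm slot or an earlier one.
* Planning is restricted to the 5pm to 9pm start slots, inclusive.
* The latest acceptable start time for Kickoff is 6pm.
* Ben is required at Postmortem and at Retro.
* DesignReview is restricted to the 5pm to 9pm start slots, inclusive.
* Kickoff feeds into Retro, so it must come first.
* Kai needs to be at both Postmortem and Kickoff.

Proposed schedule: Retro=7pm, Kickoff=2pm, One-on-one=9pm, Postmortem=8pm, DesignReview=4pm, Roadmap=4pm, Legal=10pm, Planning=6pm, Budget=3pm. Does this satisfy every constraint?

Invalid. DesignReview is restricted to the 5pm to 9pm start slots, inclusive.

DesignReview is restricted to the 5pm to 9pm start slots, inclusive — violated.
The latest acceptable start time for Kickoff is 6pm — holds.
Ben is required at Postmortem and at Retro — holds.
Kai needs to be at both Postmortem and Kickoff — holds.
Kickoff feeds into Retro, so it must come first — holds.
Planning is restricted to the 5pm to 9pm start slots, inclusive — holds.
Budget has to be in the 7pm slot or an earlier one — holds.
There is only one room — violated.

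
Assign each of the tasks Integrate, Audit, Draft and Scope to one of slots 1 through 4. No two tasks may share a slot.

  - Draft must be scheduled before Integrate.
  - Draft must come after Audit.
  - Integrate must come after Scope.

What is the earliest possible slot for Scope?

Downstream work caps Scope at 3.
Scope at 1 is achievable: Audit=2; Integrate=4; Draft=3; Scope=1.

1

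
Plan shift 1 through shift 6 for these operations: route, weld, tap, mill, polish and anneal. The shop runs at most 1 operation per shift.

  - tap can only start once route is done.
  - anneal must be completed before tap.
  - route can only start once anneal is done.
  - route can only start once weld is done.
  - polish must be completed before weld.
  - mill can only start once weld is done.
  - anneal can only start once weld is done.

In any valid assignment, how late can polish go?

Downstream work caps polish at shift 2.
polish at shift 1 is achievable: route -> shift 4, anneal -> shift 3, polish -> shift 1, weld -> shift 2, mill -> shift 6, tap -> shift 5.
Nothing later works — the capacity limit rule out every shift after shift 1.

shift 1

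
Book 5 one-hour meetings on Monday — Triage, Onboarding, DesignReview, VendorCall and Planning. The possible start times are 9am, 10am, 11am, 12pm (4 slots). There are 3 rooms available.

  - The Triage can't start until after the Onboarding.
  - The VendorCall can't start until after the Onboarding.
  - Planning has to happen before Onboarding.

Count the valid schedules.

Splitting on Triage: it can be 11am (8), 12pm (16). Listing each branch's schedules as (Onboarding, DesignReview, VendorCall, Planning):
Triage=11am: (10am,9am,11am,9am) (10am,9am,12pm,9am) (10am,10am,11am,9am) (10am,10am,12pm,9am) (10am,11am,11am,9am) (10am,11am,12pm,9am) (10am,12pm,11am,9am) (10am,12pm,12pm,9am) — 8.
Triage=12pm: (10am,9am,11am,9am) (10am,9am,12pm,9am) (10am,10am,11am,9am) (10am,10am,12pm,9am) (10am,11am,11am,9am) (10am,11am,12pm,9am) (10am,12pm,11am,9am) (10am,12pm,12pm,9am) (11am,9am,12pm,9am) (11am,9am,12pm,10am) (11am,10am,12pm,9am) (11am,10am,12pm,10am) (11am,11am,12pm,9am) (11am,11am,12pm,10am) (11am,12pm,12pm,9am) (11am,12pm,12pm,10am) — 16.
Summing: 8 + 16 = 24.

24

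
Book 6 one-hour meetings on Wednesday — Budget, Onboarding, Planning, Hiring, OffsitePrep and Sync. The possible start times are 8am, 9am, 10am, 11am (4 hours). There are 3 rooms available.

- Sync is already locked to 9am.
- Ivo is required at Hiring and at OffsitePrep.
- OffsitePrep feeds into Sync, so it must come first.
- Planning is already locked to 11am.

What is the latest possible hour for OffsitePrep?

Downstream work caps OffsitePrep at 8am.
OffsitePrep at 8am is achievable: OffsitePrep -> 8am, Planning -> 11am, Onboarding -> 8am, Budget -> 8am, Hiring -> 9am, Sync -> 9am.

8am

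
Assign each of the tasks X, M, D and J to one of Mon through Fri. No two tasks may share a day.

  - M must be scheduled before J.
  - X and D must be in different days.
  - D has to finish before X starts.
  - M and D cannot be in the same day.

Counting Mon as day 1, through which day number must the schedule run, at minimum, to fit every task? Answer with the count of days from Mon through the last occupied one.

The precedence chain requires at least 2 distinct days.
With at most 1 per day and 4 tasks, at least 4 days are needed.
4 works (last occupied day: Thu): for example M -> Wed; X -> Tue; D -> Mon; J -> Thu.

4 days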